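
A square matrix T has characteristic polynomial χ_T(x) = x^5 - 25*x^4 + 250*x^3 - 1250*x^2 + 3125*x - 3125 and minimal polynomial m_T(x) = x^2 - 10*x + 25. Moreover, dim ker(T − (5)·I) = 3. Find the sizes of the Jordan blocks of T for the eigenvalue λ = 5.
Block sizes for λ = 5: [2, 2, 1]

Step 1 — from the characteristic polynomial, algebraic multiplicity of λ = 5 is 5. From dim ker(T − (5)·I) = 3, there are exactly 3 Jordan blocks for λ = 5.
Step 2 — from the minimal polynomial, the factor (x − 5)^2 tells us the largest block for λ = 5 has size 2.
Step 3 — with total size 5, 3 blocks, and largest block 2, the block sizes (in nonincreasing order) are [2, 2, 1].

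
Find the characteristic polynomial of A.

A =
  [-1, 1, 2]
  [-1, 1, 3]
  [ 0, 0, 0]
x^3

Expanding det(x·I − A) (e.g. by cofactor expansion or by noting that A is similar to its Jordan form J, which has the same characteristic polynomial as A) gives
  χ_A(x) = x^3
which factors as x^3. The eigenvalues (with algebraic multiplicities) are λ = 0 with multiplicity 3.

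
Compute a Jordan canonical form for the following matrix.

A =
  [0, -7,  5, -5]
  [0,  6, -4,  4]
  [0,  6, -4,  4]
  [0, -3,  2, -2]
J_3(0) ⊕ J_1(0)

The characteristic polynomial is
  det(x·I − A) = x^4

Eigenvalues and multiplicities (the geometric multiplicity of λ is n − rank(A − λI), which equals the number of Jordan blocks for λ):
  λ = 0: algebraic multiplicity = 4, geometric multiplicity = 2

Determining the block sizes for each eigenvalue:
  λ = 0: with am = 4 and gm = 2, the partition is not yet determined (e.g. several partitions of 4 into 2 parts exist). Let N = A − (0)·I. Computing rank(N^1) = 2, rank(N^2) = 1, rank(N^3) = 0; the number of blocks of size ≥ j is rank(N^{j−1}) − rank(N^j), giving [2, 1, 1]. So we have 1 block(s) of size 3, 1 block(s) of size 1 → block sizes [3, 1]

Assembling the blocks gives a Jordan form
J =
  [0, 1, 0, 0]
  [0, 0, 1, 0]
  [0, 0, 0, 0]
  [0, 0, 0, 0]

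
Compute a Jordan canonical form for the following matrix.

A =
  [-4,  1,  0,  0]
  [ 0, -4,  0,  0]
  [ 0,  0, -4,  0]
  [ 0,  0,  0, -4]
J_2(-4) ⊕ J_1(-4) ⊕ J_1(-4)

The characteristic polynomial is
  det(x·I − A) = x^4 + 16*x^3 + 96*x^2 + 256*x + 256 = (x + 4)^4

Eigenvalues and multiplicities (the geometric multiplicity of λ is n − rank(A − λI), which equals the number of Jordan blocks for λ):
  λ = -4: algebraic multiplicity = 4, geometric multiplicity = 3

Determining the block sizes for each eigenvalue:
  λ = -4: 3 blocks summing to 4 forces exactly one block of size 2 and the rest size 1 → block sizes [2, 1, 1]

Assembling the blocks gives a Jordan form
J =
  [-4,  1,  0,  0]
  [ 0, -4,  0,  0]
  [ 0,  0, -4,  0]
  [ 0,  0,  0, -4]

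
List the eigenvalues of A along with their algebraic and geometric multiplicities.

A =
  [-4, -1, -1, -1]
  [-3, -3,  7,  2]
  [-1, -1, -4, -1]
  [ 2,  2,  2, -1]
λ = -3: alg = 4, geom = 2

Step 1 — factor the characteristic polynomial to read off the algebraic multiplicities:
  χ_A(x) = (x + 3)^4

Step 2 — compute geometric multiplicities via the rank-nullity identity g(λ) = n − rank(A − λI):
  rank(A − (-3)·I) = 2, so dim ker(A − (-3)·I) = n − 2 = 2

Summary:
  λ = -3: algebraic multiplicity = 4, geometric multiplicity = 2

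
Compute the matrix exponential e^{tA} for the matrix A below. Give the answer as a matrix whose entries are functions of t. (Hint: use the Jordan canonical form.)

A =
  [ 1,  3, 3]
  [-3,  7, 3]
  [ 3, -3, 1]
e^{tA} =
  [exp(t), exp(4*t) - exp(t), exp(4*t) - exp(t)]
  [-exp(4*t) + exp(t), 2*exp(4*t) - exp(t), exp(4*t) - exp(t)]
  [exp(4*t) - exp(t), -exp(4*t) + exp(t), exp(t)]

Strategy: write A = P · J · P⁻¹ where J is a Jordan canonical form, so e^{tA} = P · e^{tJ} · P⁻¹, and e^{tJ} can be computed block-by-block.

A has Jordan form
J =
  [1, 0, 0]
  [0, 4, 0]
  [0, 0, 4]
(up to reordering of blocks).

Per-block formulas:
  For a 1×1 block at λ = 4: exp(t · [4]) = [e^(4t)].
  For a 1×1 block at λ = 1: exp(t · [1]) = [e^(1t)].

After assembling e^{tJ} and conjugating by P, we get:

e^{tA} =
  [exp(t), exp(4*t) - exp(t), exp(4*t) - exp(t)]
  [-exp(4*t) + exp(t), 2*exp(4*t) - exp(t), exp(4*t) - exp(t)]
  [exp(4*t) - exp(t), -exp(4*t) + exp(t), exp(t)]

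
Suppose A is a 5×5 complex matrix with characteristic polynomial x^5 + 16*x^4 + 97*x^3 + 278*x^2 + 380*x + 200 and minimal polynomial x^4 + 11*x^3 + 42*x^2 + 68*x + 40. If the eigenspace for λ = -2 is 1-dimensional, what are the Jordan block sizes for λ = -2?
Block sizes for λ = -2: [3]

Step 1 — from the characteristic polynomial, algebraic multiplicity of λ = -2 is 3. From dim ker(A − (-2)·I) = 1, there are exactly 1 Jordan blocks for λ = -2.
Step 2 — from the minimal polynomial, the factor (x + 2)^3 tells us the largest block for λ = -2 has size 3.
Step 3 — with total size 3, 1 blocks, and largest block 3, the block sizes (in nonincreasing order) are [3].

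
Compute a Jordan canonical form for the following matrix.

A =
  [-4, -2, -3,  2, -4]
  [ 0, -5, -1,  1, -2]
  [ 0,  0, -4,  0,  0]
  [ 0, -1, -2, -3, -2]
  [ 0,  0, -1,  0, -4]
J_3(-4) ⊕ J_1(-4) ⊕ J_1(-4)

The characteristic polynomial is
  det(x·I − A) = x^5 + 20*x^4 + 160*x^3 + 640*x^2 + 1280*x + 1024 = (x + 4)^5

Eigenvalues and multiplicities (the geometric multiplicity of λ is n − rank(A − λI), which equals the number of Jordan blocks for λ):
  λ = -4: algebraic multiplicity = 5, geometric multiplicity = 3

Determining the block sizes for each eigenvalue:
  λ = -4: with am = 5 and gm = 3, the partition is not yet determined (e.g. several partitions of 5 into 3 parts exist). Let N = A − (-4)·I. Computing rank(N^1) = 2, rank(N^2) = 1, rank(N^3) = 0; the number of blocks of size ≥ j is rank(N^{j−1}) − rank(N^j), giving [3, 1, 1]. So we have 1 block(s) of size 3, 2 block(s) of size 1 → block sizes [3, 1, 1]

Assembling the blocks gives a Jordan form
J =
  [-4,  1,  0,  0,  0]
  [ 0, -4,  1,  0,  0]
  [ 0,  0, -4,  0,  0]
  [ 0,  0,  0, -4,  0]
  [ 0,  0,  0,  0, -4]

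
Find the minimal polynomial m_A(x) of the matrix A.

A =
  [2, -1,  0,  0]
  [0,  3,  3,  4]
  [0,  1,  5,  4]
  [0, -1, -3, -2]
x^3 - 6*x^2 + 12*x - 8

The characteristic polynomial is χ_A(x) = (x - 2)^4, so the eigenvalues are known. The minimal polynomial is
  m_A(x) = Π_λ (x − λ)^{k_λ}
where k_λ is the size of the *largest* Jordan block for λ (equivalently, the smallest k with (A − λI)^k v = 0 for every generalised eigenvector v of λ).

  λ = 2: largest Jordan block has size 3, contributing (x − 2)^3

So m_A(x) = (x - 2)^3 = x^3 - 6*x^2 + 12*x - 8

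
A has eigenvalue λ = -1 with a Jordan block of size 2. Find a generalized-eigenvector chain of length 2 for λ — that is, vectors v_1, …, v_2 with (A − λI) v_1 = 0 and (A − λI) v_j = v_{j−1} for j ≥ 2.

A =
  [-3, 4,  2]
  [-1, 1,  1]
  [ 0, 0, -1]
A Jordan chain for λ = -1 of length 2:
v_1 = (-2, -1, 0)ᵀ
v_2 = (1, 0, 0)ᵀ

Let N = A − (-1)·I. We want v_2 with N^2 v_2 = 0 but N^1 v_2 ≠ 0; then v_{j-1} := N · v_j for j = 2, …, 2.

Pick v_2 = (1, 0, 0)ᵀ.
Then v_1 = N · v_2 = (-2, -1, 0)ᵀ.

Sanity check: (A − (-1)·I) v_1 = (0, 0, 0)ᵀ = 0. ✓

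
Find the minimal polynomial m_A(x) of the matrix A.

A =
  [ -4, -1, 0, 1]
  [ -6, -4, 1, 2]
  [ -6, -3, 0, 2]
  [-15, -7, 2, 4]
x^3 + 3*x^2 + 3*x + 1

The characteristic polynomial is χ_A(x) = (x + 1)^4, so the eigenvalues are known. The minimal polynomial is
  m_A(x) = Π_λ (x − λ)^{k_λ}
where k_λ is the size of the *largest* Jordan block for λ (equivalently, the smallest k with (A − λI)^k v = 0 for every generalised eigenvector v of λ).

  λ = -1: largest Jordan block has size 3, contributing (x + 1)^3

So m_A(x) = (x + 1)^3 = x^3 + 3*x^2 + 3*x + 1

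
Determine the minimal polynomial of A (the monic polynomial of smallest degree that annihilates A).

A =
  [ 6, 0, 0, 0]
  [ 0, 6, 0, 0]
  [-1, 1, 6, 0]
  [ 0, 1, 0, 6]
x^2 - 12*x + 36

The characteristic polynomial is χ_A(x) = (x - 6)^4, so the eigenvalues are known. The minimal polynomial is
  m_A(x) = Π_λ (x − λ)^{k_λ}
where k_λ is the size of the *largest* Jordan block for λ (equivalently, the smallest k with (A − λI)^k v = 0 for every generalised eigenvector v of λ).

  λ = 6: largest Jordan block has size 2, contributing (x − 6)^2

So m_A(x) = (x - 6)^2 = x^2 - 12*x + 36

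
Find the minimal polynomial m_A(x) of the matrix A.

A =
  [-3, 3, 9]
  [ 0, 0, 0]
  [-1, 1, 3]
x^2

The characteristic polynomial is χ_A(x) = x^3, so the eigenvalues are known. The minimal polynomial is
  m_A(x) = Π_λ (x − λ)^{k_λ}
where k_λ is the size of the *largest* Jordan block for λ (equivalently, the smallest k with (A − λI)^k v = 0 for every generalised eigenvector v of λ).

  λ = 0: largest Jordan block has size 2, contributing (x − 0)^2

So m_A(x) = x^2 = x^2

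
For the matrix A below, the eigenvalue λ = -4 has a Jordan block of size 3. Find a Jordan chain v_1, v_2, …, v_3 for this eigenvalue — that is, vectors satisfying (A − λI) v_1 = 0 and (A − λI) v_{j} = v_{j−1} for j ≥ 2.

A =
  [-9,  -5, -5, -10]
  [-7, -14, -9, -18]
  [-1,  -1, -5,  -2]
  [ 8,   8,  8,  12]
A Jordan chain for λ = -4 of length 3:
v_1 = (-15, -30, -3, 24)ᵀ
v_2 = (-5, -7, -1, 8)ᵀ
v_3 = (1, 0, 0, 0)ᵀ

Let N = A − (-4)·I. We want v_3 with N^3 v_3 = 0 but N^2 v_3 ≠ 0; then v_{j-1} := N · v_j for j = 3, …, 2.

Pick v_3 = (1, 0, 0, 0)ᵀ.
Then v_2 = N · v_3 = (-5, -7, -1, 8)ᵀ.
Then v_1 = N · v_2 = (-15, -30, -3, 24)ᵀ.

Sanity check: (A − (-4)·I) v_1 = (0, 0, 0, 0)ᵀ = 0. ✓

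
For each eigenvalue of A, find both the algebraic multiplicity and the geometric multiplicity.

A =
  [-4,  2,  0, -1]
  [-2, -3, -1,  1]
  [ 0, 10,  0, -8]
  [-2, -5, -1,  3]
λ = -2: alg = 3, geom = 1; λ = 2: alg = 1, geom = 1

Step 1 — factor the characteristic polynomial to read off the algebraic multiplicities:
  χ_A(x) = (x - 2)*(x + 2)^3

Step 2 — compute geometric multiplicities via the rank-nullity identity g(λ) = n − rank(A − λI):
  rank(A − (-2)·I) = 3, so dim ker(A − (-2)·I) = n − 3 = 1
  rank(A − (2)·I) = 3, so dim ker(A − (2)·I) = n − 3 = 1

Summary:
  λ = -2: algebraic multiplicity = 3, geometric multiplicity = 1
  λ = 2: algebraic multiplicity = 1, geometric multiplicity = 1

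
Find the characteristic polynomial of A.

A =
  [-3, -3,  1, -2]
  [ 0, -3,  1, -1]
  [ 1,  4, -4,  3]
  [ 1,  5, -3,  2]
x^4 + 8*x^3 + 24*x^2 + 32*x + 16

Expanding det(x·I − A) (e.g. by cofactor expansion or by noting that A is similar to its Jordan form J, which has the same characteristic polynomial as A) gives
  χ_A(x) = x^4 + 8*x^3 + 24*x^2 + 32*x + 16
which factors as (x + 2)^4. The eigenvalues (with algebraic multiplicities) are λ = -2 with multiplicity 4.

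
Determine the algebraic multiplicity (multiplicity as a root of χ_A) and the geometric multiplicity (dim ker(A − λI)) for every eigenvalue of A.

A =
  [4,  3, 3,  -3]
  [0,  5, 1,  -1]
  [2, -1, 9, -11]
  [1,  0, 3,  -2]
λ = 4: alg = 4, geom = 2

Step 1 — factor the characteristic polynomial to read off the algebraic multiplicities:
  χ_A(x) = (x - 4)^4

Step 2 — compute geometric multiplicities via the rank-nullity identity g(λ) = n − rank(A − λI):
  rank(A − (4)·I) = 2, so dim ker(A − (4)·I) = n − 2 = 2

Summary:
  λ = 4: algebraic multiplicity = 4, geometric multiplicity = 2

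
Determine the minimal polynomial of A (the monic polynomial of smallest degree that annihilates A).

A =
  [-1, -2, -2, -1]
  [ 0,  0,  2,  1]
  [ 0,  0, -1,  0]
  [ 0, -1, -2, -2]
x^3 + 3*x^2 + 3*x + 1

The characteristic polynomial is χ_A(x) = (x + 1)^4, so the eigenvalues are known. The minimal polynomial is
  m_A(x) = Π_λ (x − λ)^{k_λ}
where k_λ is the size of the *largest* Jordan block for λ (equivalently, the smallest k with (A − λI)^k v = 0 for every generalised eigenvector v of λ).

  λ = -1: largest Jordan block has size 3, contributing (x + 1)^3

So m_A(x) = (x + 1)^3 = x^3 + 3*x^2 + 3*x + 1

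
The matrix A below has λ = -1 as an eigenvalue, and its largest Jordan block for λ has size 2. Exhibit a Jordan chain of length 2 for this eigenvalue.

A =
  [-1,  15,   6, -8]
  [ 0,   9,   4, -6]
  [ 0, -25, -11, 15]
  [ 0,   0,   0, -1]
A Jordan chain for λ = -1 of length 2:
v_1 = (15, 10, -25, 0)ᵀ
v_2 = (0, 1, 0, 0)ᵀ

Let N = A − (-1)·I. We want v_2 with N^2 v_2 = 0 but N^1 v_2 ≠ 0; then v_{j-1} := N · v_j for j = 2, …, 2.

Pick v_2 = (0, 1, 0, 0)ᵀ.
Then v_1 = N · v_2 = (15, 10, -25, 0)ᵀ.

Sanity check: (A − (-1)·I) v_1 = (0, 0, 0, 0)ᵀ = 0. ✓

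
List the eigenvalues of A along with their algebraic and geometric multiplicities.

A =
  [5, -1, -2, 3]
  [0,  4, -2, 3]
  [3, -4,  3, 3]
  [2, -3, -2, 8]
λ = 5: alg = 4, geom = 2

Step 1 — factor the characteristic polynomial to read off the algebraic multiplicities:
  χ_A(x) = (x - 5)^4

Step 2 — compute geometric multiplicities via the rank-nullity identity g(λ) = n − rank(A − λI):
  rank(A − (5)·I) = 2, so dim ker(A − (5)·I) = n − 2 = 2

Summary:
  λ = 5: algebraic multiplicity = 4, geometric multiplicity = 2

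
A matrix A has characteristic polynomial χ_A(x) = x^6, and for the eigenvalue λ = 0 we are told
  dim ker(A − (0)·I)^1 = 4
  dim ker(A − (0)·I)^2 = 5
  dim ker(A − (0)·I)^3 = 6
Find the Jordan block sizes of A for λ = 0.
Block sizes for λ = 0: [3, 1, 1, 1]

From the dimensions of kernels of powers, the number of Jordan blocks of size at least j is d_j − d_{j−1} where d_j = dim ker(N^j) (with d_0 = 0). Computing the differences gives [4, 1, 1].
The number of blocks of size exactly k is (#blocks of size ≥ k) − (#blocks of size ≥ k + 1), so the partition is: 3 block(s) of size 1, 1 block(s) of size 3.
In nonincreasing order the block sizes are [3, 1, 1, 1].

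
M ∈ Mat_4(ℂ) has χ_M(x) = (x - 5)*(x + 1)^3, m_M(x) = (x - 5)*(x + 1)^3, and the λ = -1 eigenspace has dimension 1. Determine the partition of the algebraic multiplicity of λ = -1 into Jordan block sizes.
Block sizes for λ = -1: [3]

Step 1 — from the characteristic polynomial, algebraic multiplicity of λ = -1 is 3. From dim ker(M − (-1)·I) = 1, there are exactly 1 Jordan blocks for λ = -1.
Step 2 — from the minimal polynomial, the factor (x + 1)^3 tells us the largest block for λ = -1 has size 3.
Step 3 — with total size 3, 1 blocks, and largest block 3, the block sizes (in nonincreasing order) are [3].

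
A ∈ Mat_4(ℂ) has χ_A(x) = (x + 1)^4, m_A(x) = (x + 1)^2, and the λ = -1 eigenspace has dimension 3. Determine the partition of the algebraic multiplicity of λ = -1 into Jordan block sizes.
Block sizes for λ = -1: [2, 1, 1]

Step 1 — from the characteristic polynomial, algebraic multiplicity of λ = -1 is 4. From dim ker(A − (-1)·I) = 3, there are exactly 3 Jordan blocks for λ = -1.
Step 2 — from the minimal polynomial, the factor (x + 1)^2 tells us the largest block for λ = -1 has size 2.
Step 3 — with total size 4, 3 blocks, and largest block 2, the block sizes (in nonincreasing order) are [2, 1, 1].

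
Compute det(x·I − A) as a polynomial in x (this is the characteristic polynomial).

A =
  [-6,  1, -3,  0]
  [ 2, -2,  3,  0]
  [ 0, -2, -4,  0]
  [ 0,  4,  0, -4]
x^4 + 16*x^3 + 96*x^2 + 256*x + 256

Expanding det(x·I − A) (e.g. by cofactor expansion or by noting that A is similar to its Jordan form J, which has the same characteristic polynomial as A) gives
  χ_A(x) = x^4 + 16*x^3 + 96*x^2 + 256*x + 256
which factors as (x + 4)^4. The eigenvalues (with algebraic multiplicities) are λ = -4 with multiplicity 4.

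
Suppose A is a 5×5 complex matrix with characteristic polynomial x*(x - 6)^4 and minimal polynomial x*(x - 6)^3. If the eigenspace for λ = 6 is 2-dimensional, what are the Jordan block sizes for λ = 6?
Block sizes for λ = 6: [3, 1]

Step 1 — from the characteristic polynomial, algebraic multiplicity of λ = 6 is 4. From dim ker(A − (6)·I) = 2, there are exactly 2 Jordan blocks for λ = 6.
Step 2 — from the minimal polynomial, the factor (x − 6)^3 tells us the largest block for λ = 6 has size 3.
Step 3 — with total size 4, 2 blocks, and largest block 3, the block sizes (in nonincreasing order) are [3, 1].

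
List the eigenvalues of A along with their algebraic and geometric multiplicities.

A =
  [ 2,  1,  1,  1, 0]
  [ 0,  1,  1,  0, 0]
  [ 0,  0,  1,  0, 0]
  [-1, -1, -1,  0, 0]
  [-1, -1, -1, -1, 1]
λ = 1: alg = 5, geom = 3

Step 1 — factor the characteristic polynomial to read off the algebraic multiplicities:
  χ_A(x) = (x - 1)^5

Step 2 — compute geometric multiplicities via the rank-nullity identity g(λ) = n − rank(A − λI):
  rank(A − (1)·I) = 2, so dim ker(A − (1)·I) = n − 2 = 3

Summary:
  λ = 1: algebraic multiplicity = 5, geometric multiplicity = 3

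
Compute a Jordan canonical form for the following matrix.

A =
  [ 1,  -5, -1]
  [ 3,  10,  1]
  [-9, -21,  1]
J_3(4)

The characteristic polynomial is
  det(x·I − A) = x^3 - 12*x^2 + 48*x - 64 = (x - 4)^3

Eigenvalues and multiplicities (the geometric multiplicity of λ is n − rank(A − λI), which equals the number of Jordan blocks for λ):
  λ = 4: algebraic multiplicity = 3, geometric multiplicity = 1

Determining the block sizes for each eigenvalue:
  λ = 4: one block (gm = 1), so the single block has size am = 3 → block sizes [3]

Assembling the blocks gives a Jordan form
J =
  [4, 1, 0]
  [0, 4, 1]
  [0, 0, 4]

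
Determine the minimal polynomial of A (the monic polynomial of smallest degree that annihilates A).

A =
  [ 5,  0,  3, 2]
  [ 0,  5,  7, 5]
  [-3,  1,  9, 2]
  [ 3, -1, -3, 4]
x^4 - 23*x^3 + 198*x^2 - 756*x + 1080

The characteristic polynomial is χ_A(x) = (x - 6)^3*(x - 5), so the eigenvalues are known. The minimal polynomial is
  m_A(x) = Π_λ (x − λ)^{k_λ}
where k_λ is the size of the *largest* Jordan block for λ (equivalently, the smallest k with (A − λI)^k v = 0 for every generalised eigenvector v of λ).

  λ = 5: largest Jordan block has size 1, contributing (x − 5)
  λ = 6: largest Jordan block has size 3, contributing (x − 6)^3

So m_A(x) = (x - 6)^3*(x - 5) = x^4 - 23*x^3 + 198*x^2 - 756*x + 1080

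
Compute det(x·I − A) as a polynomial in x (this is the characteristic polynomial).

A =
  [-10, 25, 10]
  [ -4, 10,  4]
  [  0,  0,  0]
x^3

Expanding det(x·I − A) (e.g. by cofactor expansion or by noting that A is similar to its Jordan form J, which has the same characteristic polynomial as A) gives
  χ_A(x) = x^3
which factors as x^3. The eigenvalues (with algebraic multiplicities) are λ = 0 with multiplicity 3.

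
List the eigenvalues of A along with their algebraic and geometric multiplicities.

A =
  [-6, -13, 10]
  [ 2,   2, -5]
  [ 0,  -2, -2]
λ = -2: alg = 3, geom = 1

Step 1 — factor the characteristic polynomial to read off the algebraic multiplicities:
  χ_A(x) = (x + 2)^3

Step 2 — compute geometric multiplicities via the rank-nullity identity g(λ) = n − rank(A − λI):
  rank(A − (-2)·I) = 2, so dim ker(A − (-2)·I) = n − 2 = 1

Summary:
  λ = -2: algebraic multiplicity = 3, geometric multiplicity = 1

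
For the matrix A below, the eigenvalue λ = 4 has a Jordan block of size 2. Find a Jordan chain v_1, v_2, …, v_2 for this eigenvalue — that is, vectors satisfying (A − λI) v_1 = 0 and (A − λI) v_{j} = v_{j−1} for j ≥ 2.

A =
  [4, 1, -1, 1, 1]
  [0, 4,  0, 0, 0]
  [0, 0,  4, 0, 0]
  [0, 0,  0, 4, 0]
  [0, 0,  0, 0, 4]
A Jordan chain for λ = 4 of length 2:
v_1 = (1, 0, 0, 0, 0)ᵀ
v_2 = (0, 1, 0, 0, 0)ᵀ

Let N = A − (4)·I. We want v_2 with N^2 v_2 = 0 but N^1 v_2 ≠ 0; then v_{j-1} := N · v_j for j = 2, …, 2.

Pick v_2 = (0, 1, 0, 0, 0)ᵀ.
Then v_1 = N · v_2 = (1, 0, 0, 0, 0)ᵀ.

Sanity check: (A − (4)·I) v_1 = (0, 0, 0, 0, 0)ᵀ = 0. ✓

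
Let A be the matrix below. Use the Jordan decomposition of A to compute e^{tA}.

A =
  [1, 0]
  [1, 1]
e^{tA} =
  [exp(t), 0]
  [t*exp(t), exp(t)]

Strategy: write A = P · J · P⁻¹ where J is a Jordan canonical form, so e^{tA} = P · e^{tJ} · P⁻¹, and e^{tJ} can be computed block-by-block.

A has Jordan form
J =
  [1, 1]
  [0, 1]
(up to reordering of blocks).

Per-block formulas:
  For a 2×2 Jordan block J_2(1): exp(t · J_2(1)) = e^(1t)·(I + t·N), where N is the 2×2 nilpotent shift.

After assembling e^{tJ} and conjugating by P, we get:

e^{tA} =
  [exp(t), 0]
  [t*exp(t), exp(t)]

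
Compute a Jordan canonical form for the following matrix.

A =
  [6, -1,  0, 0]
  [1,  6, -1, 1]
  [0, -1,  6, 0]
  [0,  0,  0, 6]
J_3(6) ⊕ J_1(6)

The characteristic polynomial is
  det(x·I − A) = x^4 - 24*x^3 + 216*x^2 - 864*x + 1296 = (x - 6)^4

Eigenvalues and multiplicities (the geometric multiplicity of λ is n − rank(A − λI), which equals the number of Jordan blocks for λ):
  λ = 6: algebraic multiplicity = 4, geometric multiplicity = 2

Determining the block sizes for each eigenvalue:
  λ = 6: with am = 4 and gm = 2, the partition is not yet determined (e.g. several partitions of 4 into 2 parts exist). Let N = A − (6)·I. Computing rank(N^1) = 2, rank(N^2) = 1, rank(N^3) = 0; the number of blocks of size ≥ j is rank(N^{j−1}) − rank(N^j), giving [2, 1, 1]. So we have 1 block(s) of size 3, 1 block(s) of size 1 → block sizes [3, 1]

Assembling the blocks gives a Jordan form
J =
  [6, 1, 0, 0]
  [0, 6, 1, 0]
  [0, 0, 6, 0]
  [0, 0, 0, 6]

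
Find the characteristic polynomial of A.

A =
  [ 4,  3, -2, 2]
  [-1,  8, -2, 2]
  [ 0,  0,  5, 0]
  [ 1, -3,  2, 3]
x^4 - 20*x^3 + 150*x^2 - 500*x + 625

Expanding det(x·I − A) (e.g. by cofactor expansion or by noting that A is similar to its Jordan form J, which has the same characteristic polynomial as A) gives
  χ_A(x) = x^4 - 20*x^3 + 150*x^2 - 500*x + 625
which factors as (x - 5)^4. The eigenvalues (with algebraic multiplicities) are λ = 5 with multiplicity 4.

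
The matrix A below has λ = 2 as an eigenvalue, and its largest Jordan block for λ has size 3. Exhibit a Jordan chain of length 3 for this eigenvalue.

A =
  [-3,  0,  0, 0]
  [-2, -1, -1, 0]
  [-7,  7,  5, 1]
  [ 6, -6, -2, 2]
A Jordan chain for λ = 2 of length 3:
v_1 = (0, 2, -6, 4)ᵀ
v_2 = (0, -3, 7, -6)ᵀ
v_3 = (0, 1, 0, 0)ᵀ

Let N = A − (2)·I. We want v_3 with N^3 v_3 = 0 but N^2 v_3 ≠ 0; then v_{j-1} := N · v_j for j = 3, …, 2.

Pick v_3 = (0, 1, 0, 0)ᵀ.
Then v_2 = N · v_3 = (0, -3, 7, -6)ᵀ.
Then v_1 = N · v_2 = (0, 2, -6, 4)ᵀ.

Sanity check: (A − (2)·I) v_1 = (0, 0, 0, 0)ᵀ = 0. ✓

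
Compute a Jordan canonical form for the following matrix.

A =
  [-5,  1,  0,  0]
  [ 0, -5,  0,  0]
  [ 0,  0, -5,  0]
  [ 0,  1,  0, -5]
J_2(-5) ⊕ J_1(-5) ⊕ J_1(-5)

The characteristic polynomial is
  det(x·I − A) = x^4 + 20*x^3 + 150*x^2 + 500*x + 625 = (x + 5)^4

Eigenvalues and multiplicities (the geometric multiplicity of λ is n − rank(A − λI), which equals the number of Jordan blocks for λ):
  λ = -5: algebraic multiplicity = 4, geometric multiplicity = 3

Determining the block sizes for each eigenvalue:
  λ = -5: 3 blocks summing to 4 forces exactly one block of size 2 and the rest size 1 → block sizes [2, 1, 1]

Assembling the blocks gives a Jordan form
J =
  [-5,  1,  0,  0]
  [ 0, -5,  0,  0]
  [ 0,  0, -5,  0]
  [ 0,  0,  0, -5]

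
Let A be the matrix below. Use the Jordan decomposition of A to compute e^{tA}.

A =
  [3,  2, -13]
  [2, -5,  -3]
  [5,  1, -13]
e^{tA} =
  [3*t^2*exp(-5*t)/2 + 8*t*exp(-5*t) + exp(-5*t), 3*t^2*exp(-5*t)/2 + 2*t*exp(-5*t), -3*t^2*exp(-5*t) - 13*t*exp(-5*t)]
  [t^2*exp(-5*t)/2 + 2*t*exp(-5*t), t^2*exp(-5*t)/2 + exp(-5*t), -t^2*exp(-5*t) - 3*t*exp(-5*t)]
  [t^2*exp(-5*t) + 5*t*exp(-5*t), t^2*exp(-5*t) + t*exp(-5*t), -2*t^2*exp(-5*t) - 8*t*exp(-5*t) + exp(-5*t)]

Strategy: write A = P · J · P⁻¹ where J is a Jordan canonical form, so e^{tA} = P · e^{tJ} · P⁻¹, and e^{tJ} can be computed block-by-block.

A has Jordan form
J =
  [-5,  1,  0]
  [ 0, -5,  1]
  [ 0,  0, -5]
(up to reordering of blocks).

Per-block formulas:
  For a 3×3 Jordan block J_3(-5): exp(t · J_3(-5)) = e^(-5t)·(I + t·N + (t^2/2)·N^2), where N is the 3×3 nilpotent shift.

After assembling e^{tJ} and conjugating by P, we get:

e^{tA} =
  [3*t^2*exp(-5*t)/2 + 8*t*exp(-5*t) + exp(-5*t), 3*t^2*exp(-5*t)/2 + 2*t*exp(-5*t), -3*t^2*exp(-5*t) - 13*t*exp(-5*t)]
  [t^2*exp(-5*t)/2 + 2*t*exp(-5*t), t^2*exp(-5*t)/2 + exp(-5*t), -t^2*exp(-5*t) - 3*t*exp(-5*t)]
  [t^2*exp(-5*t) + 5*t*exp(-5*t), t^2*exp(-5*t) + t*exp(-5*t), -2*t^2*exp(-5*t) - 8*t*exp(-5*t) + exp(-5*t)]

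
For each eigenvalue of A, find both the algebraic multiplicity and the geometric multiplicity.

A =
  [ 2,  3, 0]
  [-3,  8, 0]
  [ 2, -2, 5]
λ = 5: alg = 3, geom = 2

Step 1 — factor the characteristic polynomial to read off the algebraic multiplicities:
  χ_A(x) = (x - 5)^3

Step 2 — compute geometric multiplicities via the rank-nullity identity g(λ) = n − rank(A − λI):
  rank(A − (5)·I) = 1, so dim ker(A − (5)·I) = n − 1 = 2

Summary:
  λ = 5: algebraic multiplicity = 3, geometric multiplicity = 2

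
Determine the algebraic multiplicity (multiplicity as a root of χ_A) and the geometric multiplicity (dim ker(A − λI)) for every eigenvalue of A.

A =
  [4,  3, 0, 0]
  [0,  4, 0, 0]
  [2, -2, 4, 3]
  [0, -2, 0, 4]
λ = 4: alg = 4, geom = 2

Step 1 — factor the characteristic polynomial to read off the algebraic multiplicities:
  χ_A(x) = (x - 4)^4

Step 2 — compute geometric multiplicities via the rank-nullity identity g(λ) = n − rank(A − λI):
  rank(A − (4)·I) = 2, so dim ker(A − (4)·I) = n − 2 = 2

Summary:
  λ = 4: algebraic multiplicity = 4, geometric multiplicity = 2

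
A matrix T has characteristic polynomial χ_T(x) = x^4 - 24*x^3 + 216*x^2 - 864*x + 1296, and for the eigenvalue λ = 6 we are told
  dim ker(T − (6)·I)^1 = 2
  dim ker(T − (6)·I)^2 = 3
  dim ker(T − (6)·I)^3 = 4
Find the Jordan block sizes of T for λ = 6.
Block sizes for λ = 6: [3, 1]

From the dimensions of kernels of powers, the number of Jordan blocks of size at least j is d_j − d_{j−1} where d_j = dim ker(N^j) (with d_0 = 0). Computing the differences gives [2, 1, 1].
The number of blocks of size exactly k is (#blocks of size ≥ k) − (#blocks of size ≥ k + 1), so the partition is: 1 block(s) of size 1, 1 block(s) of size 3.
In nonincreasing order the block sizes are [3, 1].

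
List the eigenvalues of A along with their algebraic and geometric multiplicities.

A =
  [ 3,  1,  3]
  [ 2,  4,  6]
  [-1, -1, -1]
λ = 2: alg = 3, geom = 2

Step 1 — factor the characteristic polynomial to read off the algebraic multiplicities:
  χ_A(x) = (x - 2)^3

Step 2 — compute geometric multiplicities via the rank-nullity identity g(λ) = n − rank(A − λI):
  rank(A − (2)·I) = 1, so dim ker(A − (2)·I) = n − 1 = 2

Summary:
  λ = 2: algebraic multiplicity = 3, geometric multiplicity = 2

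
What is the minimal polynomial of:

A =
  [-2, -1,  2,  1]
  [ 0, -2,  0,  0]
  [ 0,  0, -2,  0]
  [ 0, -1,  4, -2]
x^3 + 6*x^2 + 12*x + 8

The characteristic polynomial is χ_A(x) = (x + 2)^4, so the eigenvalues are known. The minimal polynomial is
  m_A(x) = Π_λ (x − λ)^{k_λ}
where k_λ is the size of the *largest* Jordan block for λ (equivalently, the smallest k with (A − λI)^k v = 0 for every generalised eigenvector v of λ).

  λ = -2: largest Jordan block has size 3, contributing (x + 2)^3

So m_A(x) = (x + 2)^3 = x^3 + 6*x^2 + 12*x + 8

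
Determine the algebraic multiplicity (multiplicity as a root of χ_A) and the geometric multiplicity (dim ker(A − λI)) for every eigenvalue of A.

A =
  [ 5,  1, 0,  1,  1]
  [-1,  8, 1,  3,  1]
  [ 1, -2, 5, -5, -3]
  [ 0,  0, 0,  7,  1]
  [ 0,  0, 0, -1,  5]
λ = 6: alg = 5, geom = 2

Step 1 — factor the characteristic polynomial to read off the algebraic multiplicities:
  χ_A(x) = (x - 6)^5

Step 2 — compute geometric multiplicities via the rank-nullity identity g(λ) = n − rank(A − λI):
  rank(A − (6)·I) = 3, so dim ker(A − (6)·I) = n − 3 = 2

Summary:
  λ = 6: algebraic multiplicity = 5, geometric multiplicity = 2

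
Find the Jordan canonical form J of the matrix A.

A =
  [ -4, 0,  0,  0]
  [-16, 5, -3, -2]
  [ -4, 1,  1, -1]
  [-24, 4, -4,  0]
J_1(-4) ⊕ J_3(2)

The characteristic polynomial is
  det(x·I − A) = x^4 - 2*x^3 - 12*x^2 + 40*x - 32 = (x - 2)^3*(x + 4)

Eigenvalues and multiplicities (the geometric multiplicity of λ is n − rank(A − λI), which equals the number of Jordan blocks for λ):
  λ = -4: algebraic multiplicity = 1, geometric multiplicity = 1
  λ = 2: algebraic multiplicity = 3, geometric multiplicity = 1

Determining the block sizes for each eigenvalue:
  λ = -4: one block (gm = 1), so the single block has size am = 1 → block sizes [1]
  λ = 2: one block (gm = 1), so the single block has size am = 3 → block sizes [3]

Assembling the blocks gives a Jordan form
J =
  [-4, 0, 0, 0]
  [ 0, 2, 1, 0]
  [ 0, 0, 2, 1]
  [ 0, 0, 0, 2]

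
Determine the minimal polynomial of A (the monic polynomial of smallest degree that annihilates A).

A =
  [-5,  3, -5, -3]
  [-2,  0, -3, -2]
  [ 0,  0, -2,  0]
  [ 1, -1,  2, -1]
x^2 + 4*x + 4

The characteristic polynomial is χ_A(x) = (x + 2)^4, so the eigenvalues are known. The minimal polynomial is
  m_A(x) = Π_λ (x − λ)^{k_λ}
where k_λ is the size of the *largest* Jordan block for λ (equivalently, the smallest k with (A − λI)^k v = 0 for every generalised eigenvector v of λ).

  λ = -2: largest Jordan block has size 2, contributing (x + 2)^2

So m_A(x) = (x + 2)^2 = x^2 + 4*x + 4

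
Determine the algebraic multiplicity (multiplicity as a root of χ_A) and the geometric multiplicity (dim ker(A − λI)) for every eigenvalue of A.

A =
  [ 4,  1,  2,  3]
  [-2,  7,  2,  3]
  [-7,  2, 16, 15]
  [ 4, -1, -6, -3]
λ = 6: alg = 4, geom = 2

Step 1 — factor the characteristic polynomial to read off the algebraic multiplicities:
  χ_A(x) = (x - 6)^4

Step 2 — compute geometric multiplicities via the rank-nullity identity g(λ) = n − rank(A − λI):
  rank(A − (6)·I) = 2, so dim ker(A − (6)·I) = n − 2 = 2

Summary:
  λ = 6: algebraic multiplicity = 4, geometric multiplicity = 2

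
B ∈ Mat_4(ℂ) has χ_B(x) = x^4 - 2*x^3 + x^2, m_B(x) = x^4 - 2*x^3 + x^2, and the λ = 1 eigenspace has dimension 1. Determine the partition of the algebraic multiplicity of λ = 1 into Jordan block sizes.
Block sizes for λ = 1: [2]

Step 1 — from the characteristic polynomial, algebraic multiplicity of λ = 1 is 2. From dim ker(B − (1)·I) = 1, there are exactly 1 Jordan blocks for λ = 1.
Step 2 — from the minimal polynomial, the factor (x − 1)^2 tells us the largest block for λ = 1 has size 2.
Step 3 — with total size 2, 1 blocks, and largest block 2, the block sizes (in nonincreasing order) are [2].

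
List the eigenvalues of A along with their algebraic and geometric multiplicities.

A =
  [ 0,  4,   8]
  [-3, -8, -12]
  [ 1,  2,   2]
λ = -2: alg = 3, geom = 2

Step 1 — factor the characteristic polynomial to read off the algebraic multiplicities:
  χ_A(x) = (x + 2)^3

Step 2 — compute geometric multiplicities via the rank-nullity identity g(λ) = n − rank(A − λI):
  rank(A − (-2)·I) = 1, so dim ker(A − (-2)·I) = n − 1 = 2

Summary:
  λ = -2: algebraic multiplicity = 3, geometric multiplicity = 2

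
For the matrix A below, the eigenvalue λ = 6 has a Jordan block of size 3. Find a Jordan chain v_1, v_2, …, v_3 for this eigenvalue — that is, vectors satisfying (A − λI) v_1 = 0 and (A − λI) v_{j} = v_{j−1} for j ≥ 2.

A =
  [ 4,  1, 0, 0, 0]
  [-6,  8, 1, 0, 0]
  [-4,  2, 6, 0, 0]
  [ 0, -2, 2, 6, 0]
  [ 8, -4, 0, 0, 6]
A Jordan chain for λ = 6 of length 3:
v_1 = (-2, -4, -4, 4, 8)ᵀ
v_2 = (-2, -6, -4, 0, 8)ᵀ
v_3 = (1, 0, 0, 0, 0)ᵀ

Let N = A − (6)·I. We want v_3 with N^3 v_3 = 0 but N^2 v_3 ≠ 0; then v_{j-1} := N · v_j for j = 3, …, 2.

Pick v_3 = (1, 0, 0, 0, 0)ᵀ.
Then v_2 = N · v_3 = (-2, -6, -4, 0, 8)ᵀ.
Then v_1 = N · v_2 = (-2, -4, -4, 4, 8)ᵀ.

Sanity check: (A − (6)·I) v_1 = (0, 0, 0, 0, 0)ᵀ = 0. ✓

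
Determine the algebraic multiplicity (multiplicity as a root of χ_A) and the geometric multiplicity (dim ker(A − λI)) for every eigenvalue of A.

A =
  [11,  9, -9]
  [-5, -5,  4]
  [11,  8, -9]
λ = -1: alg = 3, geom = 1

Step 1 — factor the characteristic polynomial to read off the algebraic multiplicities:
  χ_A(x) = (x + 1)^3

Step 2 — compute geometric multiplicities via the rank-nullity identity g(λ) = n − rank(A − λI):
  rank(A − (-1)·I) = 2, so dim ker(A − (-1)·I) = n − 2 = 1

Summary:
  λ = -1: algebraic multiplicity = 3, geometric multiplicity = 1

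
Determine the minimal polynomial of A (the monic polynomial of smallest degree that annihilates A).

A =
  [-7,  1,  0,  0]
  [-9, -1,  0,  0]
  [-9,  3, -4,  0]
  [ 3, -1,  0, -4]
x^2 + 8*x + 16

The characteristic polynomial is χ_A(x) = (x + 4)^4, so the eigenvalues are known. The minimal polynomial is
  m_A(x) = Π_λ (x − λ)^{k_λ}
where k_λ is the size of the *largest* Jordan block for λ (equivalently, the smallest k with (A − λI)^k v = 0 for every generalised eigenvector v of λ).

  λ = -4: largest Jordan block has size 2, contributing (x + 4)^2

So m_A(x) = (x + 4)^2 = x^2 + 8*x + 16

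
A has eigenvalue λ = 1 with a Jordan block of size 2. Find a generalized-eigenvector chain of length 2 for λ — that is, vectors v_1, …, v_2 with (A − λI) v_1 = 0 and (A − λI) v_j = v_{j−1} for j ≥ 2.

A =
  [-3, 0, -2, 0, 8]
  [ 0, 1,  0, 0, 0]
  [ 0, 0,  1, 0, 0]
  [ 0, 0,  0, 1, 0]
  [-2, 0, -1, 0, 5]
A Jordan chain for λ = 1 of length 2:
v_1 = (-4, 0, 0, 0, -2)ᵀ
v_2 = (1, 0, 0, 0, 0)ᵀ

Let N = A − (1)·I. We want v_2 with N^2 v_2 = 0 but N^1 v_2 ≠ 0; then v_{j-1} := N · v_j for j = 2, …, 2.

Pick v_2 = (1, 0, 0, 0, 0)ᵀ.
Then v_1 = N · v_2 = (-4, 0, 0, 0, -2)ᵀ.

Sanity check: (A − (1)·I) v_1 = (0, 0, 0, 0, 0)ᵀ = 0. ✓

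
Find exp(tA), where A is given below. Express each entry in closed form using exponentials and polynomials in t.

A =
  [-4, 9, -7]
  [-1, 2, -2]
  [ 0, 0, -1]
e^{tA} =
  [-3*t*exp(-t) + exp(-t), 9*t*exp(-t), 3*t^2*exp(-t)/2 - 7*t*exp(-t)]
  [-t*exp(-t), 3*t*exp(-t) + exp(-t), t^2*exp(-t)/2 - 2*t*exp(-t)]
  [0, 0, exp(-t)]

Strategy: write A = P · J · P⁻¹ where J is a Jordan canonical form, so e^{tA} = P · e^{tJ} · P⁻¹, and e^{tJ} can be computed block-by-block.

A has Jordan form
J =
  [-1,  1,  0]
  [ 0, -1,  1]
  [ 0,  0, -1]
(up to reordering of blocks).

Per-block formulas:
  For a 3×3 Jordan block J_3(-1): exp(t · J_3(-1)) = e^(-1t)·(I + t·N + (t^2/2)·N^2), where N is the 3×3 nilpotent shift.

After assembling e^{tJ} and conjugating by P, we get:

e^{tA} =
  [-3*t*exp(-t) + exp(-t), 9*t*exp(-t), 3*t^2*exp(-t)/2 - 7*t*exp(-t)]
  [-t*exp(-t), 3*t*exp(-t) + exp(-t), t^2*exp(-t)/2 - 2*t*exp(-t)]
  [0, 0, exp(-t)]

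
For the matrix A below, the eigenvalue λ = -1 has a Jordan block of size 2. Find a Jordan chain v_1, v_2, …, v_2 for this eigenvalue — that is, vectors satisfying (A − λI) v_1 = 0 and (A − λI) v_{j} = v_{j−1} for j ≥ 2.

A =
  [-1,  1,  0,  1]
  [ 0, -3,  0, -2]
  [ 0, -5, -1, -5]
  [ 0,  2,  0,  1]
A Jordan chain for λ = -1 of length 2:
v_1 = (1, -2, -5, 2)ᵀ
v_2 = (0, 1, 0, 0)ᵀ

Let N = A − (-1)·I. We want v_2 with N^2 v_2 = 0 but N^1 v_2 ≠ 0; then v_{j-1} := N · v_j for j = 2, …, 2.

Pick v_2 = (0, 1, 0, 0)ᵀ.
Then v_1 = N · v_2 = (1, -2, -5, 2)ᵀ.

Sanity check: (A − (-1)·I) v_1 = (0, 0, 0, 0)ᵀ = 0. ✓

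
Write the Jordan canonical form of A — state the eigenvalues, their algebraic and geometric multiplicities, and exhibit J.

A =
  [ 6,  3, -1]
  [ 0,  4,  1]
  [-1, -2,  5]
J_3(5)

The characteristic polynomial is
  det(x·I − A) = x^3 - 15*x^2 + 75*x - 125 = (x - 5)^3

Eigenvalues and multiplicities (the geometric multiplicity of λ is n − rank(A − λI), which equals the number of Jordan blocks for λ):
  λ = 5: algebraic multiplicity = 3, geometric multiplicity = 1

Determining the block sizes for each eigenvalue:
  λ = 5: one block (gm = 1), so the single block has size am = 3 → block sizes [3]

Assembling the blocks gives a Jordan form
J =
  [5, 1, 0]
  [0, 5, 1]
  [0, 0, 5]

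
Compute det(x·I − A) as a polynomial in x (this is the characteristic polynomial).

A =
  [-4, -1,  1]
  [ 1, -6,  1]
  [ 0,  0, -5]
x^3 + 15*x^2 + 75*x + 125

Expanding det(x·I − A) (e.g. by cofactor expansion or by noting that A is similar to its Jordan form J, which has the same characteristic polynomial as A) gives
  χ_A(x) = x^3 + 15*x^2 + 75*x + 125
which factors as (x + 5)^3. The eigenvalues (with algebraic multiplicities) are λ = -5 with multiplicity 3.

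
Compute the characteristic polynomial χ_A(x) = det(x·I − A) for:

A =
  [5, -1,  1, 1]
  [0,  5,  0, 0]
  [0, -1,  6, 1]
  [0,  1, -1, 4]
x^4 - 20*x^3 + 150*x^2 - 500*x + 625

Expanding det(x·I − A) (e.g. by cofactor expansion or by noting that A is similar to its Jordan form J, which has the same characteristic polynomial as A) gives
  χ_A(x) = x^4 - 20*x^3 + 150*x^2 - 500*x + 625
which factors as (x - 5)^4. The eigenvalues (with algebraic multiplicities) are λ = 5 with multiplicity 4.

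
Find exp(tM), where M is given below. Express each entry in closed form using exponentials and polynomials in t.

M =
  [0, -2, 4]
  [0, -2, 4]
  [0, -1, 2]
e^{tM} =
  [1, -2*t, 4*t]
  [0, 1 - 2*t, 4*t]
  [0, -t, 2*t + 1]

Strategy: write M = P · J · P⁻¹ where J is a Jordan canonical form, so e^{tM} = P · e^{tJ} · P⁻¹, and e^{tJ} can be computed block-by-block.

M has Jordan form
J =
  [0, 1, 0]
  [0, 0, 0]
  [0, 0, 0]
(up to reordering of blocks).

Per-block formulas:
  For a 1×1 block at λ = 0: exp(t · [0]) = [e^(0t)].
  For a 2×2 Jordan block J_2(0): exp(t · J_2(0)) = e^(0t)·(I + t·N), where N is the 2×2 nilpotent shift.

After assembling e^{tJ} and conjugating by P, we get:

e^{tM} =
  [1, -2*t, 4*t]
  [0, 1 - 2*t, 4*t]
  [0, -t, 2*t + 1]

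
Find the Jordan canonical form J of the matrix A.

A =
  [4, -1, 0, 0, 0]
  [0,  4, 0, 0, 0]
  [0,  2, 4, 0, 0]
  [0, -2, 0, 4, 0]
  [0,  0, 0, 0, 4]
J_2(4) ⊕ J_1(4) ⊕ J_1(4) ⊕ J_1(4)

The characteristic polynomial is
  det(x·I − A) = x^5 - 20*x^4 + 160*x^3 - 640*x^2 + 1280*x - 1024 = (x - 4)^5

Eigenvalues and multiplicities (the geometric multiplicity of λ is n − rank(A − λI), which equals the number of Jordan blocks for λ):
  λ = 4: algebraic multiplicity = 5, geometric multiplicity = 4

Determining the block sizes for each eigenvalue:
  λ = 4: 4 blocks summing to 5 forces exactly one block of size 2 and the rest size 1 → block sizes [2, 1, 1, 1]

Assembling the blocks gives a Jordan form
J =
  [4, 1, 0, 0, 0]
  [0, 4, 0, 0, 0]
  [0, 0, 4, 0, 0]
  [0, 0, 0, 4, 0]
  [0, 0, 0, 0, 4]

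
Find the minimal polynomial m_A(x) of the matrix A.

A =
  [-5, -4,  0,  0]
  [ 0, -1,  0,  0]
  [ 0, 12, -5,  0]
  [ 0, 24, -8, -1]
x^2 + 6*x + 5

The characteristic polynomial is χ_A(x) = (x + 1)^2*(x + 5)^2, so the eigenvalues are known. The minimal polynomial is
  m_A(x) = Π_λ (x − λ)^{k_λ}
where k_λ is the size of the *largest* Jordan block for λ (equivalently, the smallest k with (A − λI)^k v = 0 for every generalised eigenvector v of λ).

  λ = -5: largest Jordan block has size 1, contributing (x + 5)
  λ = -1: largest Jordan block has size 1, contributing (x + 1)

So m_A(x) = (x + 1)*(x + 5) = x^2 + 6*x + 5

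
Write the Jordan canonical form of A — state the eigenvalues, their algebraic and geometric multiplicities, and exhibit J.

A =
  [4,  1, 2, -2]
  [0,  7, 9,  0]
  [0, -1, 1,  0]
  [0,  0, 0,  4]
J_3(4) ⊕ J_1(4)

The characteristic polynomial is
  det(x·I − A) = x^4 - 16*x^3 + 96*x^2 - 256*x + 256 = (x - 4)^4

Eigenvalues and multiplicities (the geometric multiplicity of λ is n − rank(A − λI), which equals the number of Jordan blocks for λ):
  λ = 4: algebraic multiplicity = 4, geometric multiplicity = 2

Determining the block sizes for each eigenvalue:
  λ = 4: with am = 4 and gm = 2, the partition is not yet determined (e.g. several partitions of 4 into 2 parts exist). Let N = A − (4)·I. Computing rank(N^1) = 2, rank(N^2) = 1, rank(N^3) = 0; the number of blocks of size ≥ j is rank(N^{j−1}) − rank(N^j), giving [2, 1, 1]. So we have 1 block(s) of size 3, 1 block(s) of size 1 → block sizes [3, 1]

Assembling the blocks gives a Jordan form
J =
  [4, 1, 0, 0]
  [0, 4, 1, 0]
  [0, 0, 4, 0]
  [0, 0, 0, 4]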